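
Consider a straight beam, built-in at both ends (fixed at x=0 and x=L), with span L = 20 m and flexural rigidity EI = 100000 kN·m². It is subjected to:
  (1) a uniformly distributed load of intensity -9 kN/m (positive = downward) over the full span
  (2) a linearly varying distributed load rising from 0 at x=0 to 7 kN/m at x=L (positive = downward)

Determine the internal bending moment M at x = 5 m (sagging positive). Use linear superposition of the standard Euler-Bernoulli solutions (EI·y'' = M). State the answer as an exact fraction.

Load 1 — uniform load w=-9 kN/m over full span:
  M_1 = wLx/2 - wL²/12 - wx²/2 = (-9)·20·5/2 - (-9)·20²/12 - (-9)·5²/2 = -75/2 kN·m
Load 2 — triangular load w₀=7 kN/m (0→w₀ over full span):
  M_2 = 3w₀Lx/20 - w₀L²/30 - w₀x³/(6L) = 3·7·20·5/20 - 7·20²/30 - 7·5³/(6·20) = 35/8 kN·m
Superposition: M = Σ M_i = -265/8 kN·m ≈ -33.125000 kN·m

M(5) = -265/8 kN·m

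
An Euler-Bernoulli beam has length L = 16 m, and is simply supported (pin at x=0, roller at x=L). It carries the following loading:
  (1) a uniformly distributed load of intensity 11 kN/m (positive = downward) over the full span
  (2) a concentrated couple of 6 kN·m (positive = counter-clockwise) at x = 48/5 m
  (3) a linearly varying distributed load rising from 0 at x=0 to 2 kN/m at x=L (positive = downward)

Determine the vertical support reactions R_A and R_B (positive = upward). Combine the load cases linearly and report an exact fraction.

R_A = 2249/24 kN, R_B = 2359/24 kN

Load 1 — uniform load w=11 kN/m over full span:
  R_A = wL/2 = 11·16/2 = 88 kN
  R_B = wL/2 = 11·16/2 = 88 kN
Load 2 — applied couple M₀=6 kN·m at a=48/5 m (b=L-a=32/5):
  R_A = M₀/L = 6/16 = 3/8 kN
  R_B = -M₀/L = -6/16 = -3/8 kN
Load 3 — triangular load w₀=2 kN/m (0→w₀ over full span):
  R_A = w₀L/6 = 2·16/6 = 16/3 kN
  R_B = w₀L/3 = 2·16/3 = 32/3 kN
Superposition: R_A = 2249/24 kN, R_B = 2359/24 kN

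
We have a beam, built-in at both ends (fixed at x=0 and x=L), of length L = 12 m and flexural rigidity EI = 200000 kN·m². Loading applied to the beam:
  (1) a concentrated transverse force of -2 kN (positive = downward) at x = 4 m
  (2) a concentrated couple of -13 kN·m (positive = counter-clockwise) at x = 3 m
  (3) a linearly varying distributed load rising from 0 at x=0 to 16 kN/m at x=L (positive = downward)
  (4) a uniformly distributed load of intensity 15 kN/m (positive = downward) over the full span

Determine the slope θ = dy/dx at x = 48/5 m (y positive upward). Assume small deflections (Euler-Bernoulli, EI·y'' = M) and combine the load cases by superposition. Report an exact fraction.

θ(48/5) = 154121/93750000 rad

Load 1 — point force P=-2 kN at a=4 m (b=L-a=8):
  θ_1 = Pa²(L-x)(2bL-(3b+a)(L-x))/(2L³EI)  [x>a] = (-2)·4²·(12-(48/5))·(2·8·12-(3·8+4)·(12-(48/5)))/(2·12³·200000) = -13/937500 rad
Load 2 — applied couple M₀=-13 kN·m at a=3 m (b=L-a=9):
  θ_2 = (R_Ax²/2 - M_Ax - M₀(x-a))/EI  [x>a] with R_A=-39/32, M_A=39/16 = ((-39/32)·(48/5)²/2 - (39/16)·(48/5) - (-13)·((48/5)-3))/200000 = 39/1250000 rad
Load 3 — triangular load w₀=16 kN/m (0→w₀ over full span):
  θ_3 = -w₀(2x(L-x)(L-2x)(x+2L)+x²(L-x)²)/(120LEI) = -16·(2·(48/5)·(12-(48/5))·(12-2·(48/5))·((48/5)+2·12)+(48/5)²·(12-(48/5))²)/(120·12·200000) = 1152/1953125 rad
Load 4 — uniform load w=15 kN/m over full span:
  θ_4 = -wx(L-x)(L-2x)/(12EI) = -15·(48/5)·(12-(48/5))·(12-2·(48/5))/(12·200000) = 81/78125 rad
Superposition: θ = Σ θ_i = 154121/93750000 rad ≈ 0.001644 rad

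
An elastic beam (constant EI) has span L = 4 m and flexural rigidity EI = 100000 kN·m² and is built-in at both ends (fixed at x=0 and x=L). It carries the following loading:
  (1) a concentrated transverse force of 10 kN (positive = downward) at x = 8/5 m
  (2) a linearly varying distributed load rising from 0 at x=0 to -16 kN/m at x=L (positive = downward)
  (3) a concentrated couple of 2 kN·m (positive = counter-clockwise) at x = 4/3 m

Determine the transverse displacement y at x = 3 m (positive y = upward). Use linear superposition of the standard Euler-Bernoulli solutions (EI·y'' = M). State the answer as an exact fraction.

y(3) = 197/9000000 m

Load 1 — point force P=10 kN at a=8/5 m (b=L-a=12/5):
  y_1 = -Pa²(L-x)²(3bL-(3b+a)(L-x))/(6L³EI)  [x>a] = -10·(8/5)²·(4-3)²·(3·(12/5)·4-(3·(12/5)+(8/5))·(4-3))/(6·4³·100000) = -1/75000 m
Load 2 — triangular load w₀=-16 kN/m (0→w₀ over full span):
  y_2 = -w₀x²(L-x)²(x+2L)/(120LEI) = -(-16)·3²·(4-3)²·(3+2·4)/(120·4·100000) = 33/1000000 m
Load 3 — applied couple M₀=2 kN·m at a=4/3 m (b=L-a=8/3):
  y_3 = (R_Ax³/6 - M_Ax²/2 - M₀(x-a)²/2)/EI  [x>a] with R_A=2/3, M_A=0 = ((2/3)·3³/6 - 0·3²/2 - 2·(3-(4/3))²/2)/100000 = 1/450000 m
Superposition: y = Σ y_i = 197/9000000 m ≈ 0.000022 m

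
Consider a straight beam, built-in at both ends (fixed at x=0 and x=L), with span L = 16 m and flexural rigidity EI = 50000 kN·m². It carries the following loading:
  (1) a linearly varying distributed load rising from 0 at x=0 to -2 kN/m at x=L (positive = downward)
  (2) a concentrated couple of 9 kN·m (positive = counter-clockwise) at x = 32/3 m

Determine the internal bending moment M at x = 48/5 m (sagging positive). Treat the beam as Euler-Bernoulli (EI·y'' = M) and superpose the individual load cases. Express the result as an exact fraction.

Load 1 — triangular load w₀=-2 kN/m (0→w₀ over full span):
  M_1 = 3w₀Lx/20 - w₀L²/30 - w₀x³/(6L) = 3·(-2)·16·(48/5)/20 - (-2)·16²/30 - (-2)·(48/5)³/(6·16) = -3968/375 kN·m
Load 2 — applied couple M₀=9 kN·m at a=32/3 m (b=L-a=16/3):
  M_2 = R_Ax - M_A  [x≤a] with R_A=3/4, M_A=3 = (3/4)·(48/5) - 3 = 21/5 kN·m
Superposition: M = Σ M_i = -2393/375 kN·m ≈ -6.381333 kN·m

M(48/5) = -2393/375 kN·m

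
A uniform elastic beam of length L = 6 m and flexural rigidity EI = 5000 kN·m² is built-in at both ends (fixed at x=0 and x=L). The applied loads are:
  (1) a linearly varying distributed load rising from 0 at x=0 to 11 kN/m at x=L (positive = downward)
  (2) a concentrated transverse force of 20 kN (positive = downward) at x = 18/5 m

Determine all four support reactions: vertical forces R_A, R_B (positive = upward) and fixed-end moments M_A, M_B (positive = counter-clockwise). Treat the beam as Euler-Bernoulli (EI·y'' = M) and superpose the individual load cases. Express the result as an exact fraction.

Load 1 — triangular load w₀=11 kN/m (0→w₀ over full span):
  R_A = 3w₀L/20 = 3·11·6/20 = 99/10 kN
  M_A = w₀L²/30 = 11·6²/30 = 66/5 kN·m
  R_B = 7w₀L/20 = 7·11·6/20 = 231/10 kN
  M_B = -w₀L²/20 = -11·6²/20 = -99/5 kN·m
Load 2 — point force P=20 kN at a=18/5 m (b=L-a=12/5):
  R_A = Pb²(3a+b)/L³ = 20·(12/5)²·(3·(18/5)+(12/5))/6³ = 176/25 kN
  M_A = Pab²/L² = 20·(18/5)·(12/5)²/6² = 288/25 kN·m
  R_B = Pa²(a+3b)/L³ = 20·(18/5)²·((18/5)+3·(12/5))/6³ = 324/25 kN
  M_B = -Pa²b/L² = -20·(18/5)²·(12/5)/6² = -432/25 kN·m
Superposition: R_A = 847/50 kN, M_A = 618/25 kN·m, R_B = 1803/50 kN, M_B = -927/25 kN·m

R_A = 847/50 kN, M_A = 618/25 kN·m, R_B = 1803/50 kN, M_B = -927/25 kN·m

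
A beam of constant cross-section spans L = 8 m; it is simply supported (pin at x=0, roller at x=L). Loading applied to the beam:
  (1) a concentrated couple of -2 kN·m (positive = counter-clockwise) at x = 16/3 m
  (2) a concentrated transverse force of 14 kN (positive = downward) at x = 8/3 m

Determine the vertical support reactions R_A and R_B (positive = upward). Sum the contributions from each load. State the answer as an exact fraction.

R_A = 109/12 kN, R_B = 59/12 kN

Load 1 — applied couple M₀=-2 kN·m at a=16/3 m (b=L-a=8/3):
  R_A = M₀/L = (-2)/8 = -1/4 kN
  R_B = -M₀/L = -(-2)/8 = 1/4 kN
Load 2 — point force P=14 kN at a=8/3 m (b=L-a=16/3):
  R_A = Pb/L = 14·(16/3)/8 = 28/3 kN
  R_B = Pa/L = 14·(8/3)/8 = 14/3 kN
Superposition: R_A = 109/12 kN, R_B = 59/12 kN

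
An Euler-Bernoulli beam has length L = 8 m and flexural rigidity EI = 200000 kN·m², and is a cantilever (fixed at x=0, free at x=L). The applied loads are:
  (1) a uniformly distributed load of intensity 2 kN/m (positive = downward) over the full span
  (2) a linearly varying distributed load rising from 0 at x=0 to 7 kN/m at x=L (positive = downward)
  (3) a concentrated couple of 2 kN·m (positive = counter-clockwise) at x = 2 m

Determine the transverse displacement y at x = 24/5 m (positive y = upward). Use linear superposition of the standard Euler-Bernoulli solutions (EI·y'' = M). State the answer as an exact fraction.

y(24/5) = -6618001/781250000 m

Load 1 — uniform load w=2 kN/m over full span:
  y_1 = -wx²(x²-4Lx+6L²)/(24EI) = -2·(24/5)²·((24/5)²-4·8·(24/5)+6·8²)/(24·200000) = -4752/1953125 m
Load 2 — triangular load w₀=7 kN/m (0→w₀ over full span):
  y_2 = (w₀Lx³/12-w₀L²x²/6-w₀x⁵/(120L))/EI = (7·8·(24/5)³/12-7·8²·(24/5)²/6-7·(24/5)⁵/(120·8))/200000 = -298536/48828125 m
Load 3 — applied couple M₀=2 kN·m at a=2 m (b=L-a=6):
  y_3 = M₀a(2x-a)/(2EI)  [x>a] = 2·2·(2·(24/5)-2)/(2·200000) = 19/250000 m
Superposition: y = Σ y_i = -6618001/781250000 m ≈ -0.008471 m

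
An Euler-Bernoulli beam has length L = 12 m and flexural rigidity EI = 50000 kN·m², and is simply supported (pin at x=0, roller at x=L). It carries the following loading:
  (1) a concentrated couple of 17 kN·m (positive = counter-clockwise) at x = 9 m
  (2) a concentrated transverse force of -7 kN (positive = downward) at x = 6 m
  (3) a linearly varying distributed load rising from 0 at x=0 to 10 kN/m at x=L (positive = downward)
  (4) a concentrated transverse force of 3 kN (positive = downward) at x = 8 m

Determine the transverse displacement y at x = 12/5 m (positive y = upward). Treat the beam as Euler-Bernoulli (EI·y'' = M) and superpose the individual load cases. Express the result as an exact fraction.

y(12/5) = -4560431/312500000 m

Load 1 — applied couple M₀=17 kN·m at a=9 m (b=L-a=3):
  y_1 = (M₀x³/(6L)+C₁x)/EI  [x≤a] with C₁=M₀(3b²-L²)/(6L)=-221/8 = (17·(12/5)³/(6·12)+(-221/8)·(12/5))/50000 = -15759/12500000 m
Load 2 — point force P=-7 kN at a=6 m (b=L-a=6):
  y_2 = -Pbx(L²-b²-x²)/(6LEI)  [x≤a] = -(-7)·6·(12/5)·(12²-6²-(12/5)²)/(6·12·50000) = 4473/1562500 m
Load 3 — triangular load w₀=10 kN/m (0→w₀ over full span):
  y_3 = -w₀x(7L⁴-10L²x²+3x⁴)/(360LEI) = -10·(12/5)·(7·12⁴-10·12²·(12/5)²+3·(12/5)⁴)/(360·12·50000) = -148608/9765625 m
Load 4 — point force P=3 kN at a=8 m (b=L-a=4):
  y_4 = -Pbx(L²-b²-x²)/(6LEI)  [x≤a] = -3·4·(12/5)·(12²-4²-(12/5)²)/(6·12·50000) = -382/390625 m
Superposition: y = Σ y_i = -4560431/312500000 m ≈ -0.014593 m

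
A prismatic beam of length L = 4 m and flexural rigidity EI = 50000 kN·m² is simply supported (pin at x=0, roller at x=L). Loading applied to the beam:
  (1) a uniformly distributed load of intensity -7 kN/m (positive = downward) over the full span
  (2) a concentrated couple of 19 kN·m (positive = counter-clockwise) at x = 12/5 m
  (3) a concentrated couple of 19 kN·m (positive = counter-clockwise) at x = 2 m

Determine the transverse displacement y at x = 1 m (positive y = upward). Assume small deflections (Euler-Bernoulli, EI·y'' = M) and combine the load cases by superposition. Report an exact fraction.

y(1) = 1691/10000000 m

Load 1 — uniform load w=-7 kN/m over full span:
  y_1 = -wx(L³-2Lx²+x³)/(24EI) = -(-7)·1·(4³-2·4·1²+1³)/(24·50000) = 133/400000 m
Load 2 — applied couple M₀=19 kN·m at a=12/5 m (b=L-a=8/5):
  y_2 = (M₀x³/(6L)+C₁x)/EI  [x≤a] with C₁=M₀(3b²-L²)/(6L)=-494/75 = (19·1³/(6·4)+(-494/75)·1)/50000 = -1159/10000000 m
Load 3 — applied couple M₀=19 kN·m at a=2 m (b=L-a=2):
  y_3 = (M₀x³/(6L)+C₁x)/EI  [x≤a] with C₁=M₀(3b²-L²)/(6L)=-19/6 = (19·1³/(6·4)+(-19/6)·1)/50000 = -19/400000 m
Superposition: y = Σ y_i = 1691/10000000 m ≈ 0.000169 m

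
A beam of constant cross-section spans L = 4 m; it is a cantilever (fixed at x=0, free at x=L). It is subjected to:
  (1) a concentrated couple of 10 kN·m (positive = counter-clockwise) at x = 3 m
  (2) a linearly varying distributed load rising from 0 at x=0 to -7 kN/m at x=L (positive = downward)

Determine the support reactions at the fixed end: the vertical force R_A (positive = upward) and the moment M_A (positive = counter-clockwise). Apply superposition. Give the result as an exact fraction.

R_A = -14 kN, M_A = -142/3 kN·m

Load 1 — applied couple M₀=10 kN·m at a=3 m (b=L-a=1):
  R_A = 0 kN
  M_A = -M₀ = -10 kN·m
Load 2 — triangular load w₀=-7 kN/m (0→w₀ over full span):
  R_A = w₀L/2 = (-7)·4/2 = -14 kN
  M_A = w₀L²/3 = (-7)·4²/3 = -112/3 kN·m
Superposition: R_A = -14 kN, M_A = -142/3 kN·m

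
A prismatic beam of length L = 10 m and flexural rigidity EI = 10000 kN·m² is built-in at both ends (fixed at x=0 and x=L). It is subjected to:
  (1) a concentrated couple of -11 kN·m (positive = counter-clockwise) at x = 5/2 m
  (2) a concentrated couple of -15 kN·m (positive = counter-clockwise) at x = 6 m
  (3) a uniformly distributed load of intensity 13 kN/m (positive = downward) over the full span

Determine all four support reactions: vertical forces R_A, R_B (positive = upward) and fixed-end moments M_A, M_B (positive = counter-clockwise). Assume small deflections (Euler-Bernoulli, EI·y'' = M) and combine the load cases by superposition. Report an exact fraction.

R_A = 24641/400 kN, M_A = 25343/240 kN·m, R_B = 27359/400 kN, M_B = -27257/240 kN·m

Load 1 — applied couple M₀=-11 kN·m at a=5/2 m (b=L-a=15/2):
  R_A = 6M₀ab/L³ = 6·(-11)·(5/2)·(15/2)/10³ = -99/80 kN
  M_A = M₀b(2a-b)/L² = (-11)·(15/2)·(2·(5/2)-(15/2))/10² = 33/16 kN·m
  R_B = -6M₀ab/L³ = -6·(-11)·(5/2)·(15/2)/10³ = 99/80 kN
  M_B = M₀a(2b-a)/L² = (-11)·(5/2)·(2·(15/2)-(5/2))/10² = -55/16 kN·m
Load 2 — applied couple M₀=-15 kN·m at a=6 m (b=L-a=4):
  R_A = 6M₀ab/L³ = 6·(-15)·6·4/10³ = -54/25 kN
  M_A = M₀b(2a-b)/L² = (-15)·4·(2·6-4)/10² = -24/5 kN·m
  R_B = -6M₀ab/L³ = -6·(-15)·6·4/10³ = 54/25 kN
  M_B = M₀a(2b-a)/L² = (-15)·6·(2·4-6)/10² = -9/5 kN·m
Load 3 — uniform load w=13 kN/m over full span:
  R_A = wL/2 = 13·10/2 = 65 kN
  M_A = wL²/12 = 13·10²/12 = 325/3 kN·m
  R_B = wL/2 = 13·10/2 = 65 kN
  M_B = -wL²/12 = -13·10²/12 = -325/3 kN·m
Superposition: R_A = 24641/400 kN, M_A = 25343/240 kN·m, R_B = 27359/400 kN, M_B = -27257/240 kN·m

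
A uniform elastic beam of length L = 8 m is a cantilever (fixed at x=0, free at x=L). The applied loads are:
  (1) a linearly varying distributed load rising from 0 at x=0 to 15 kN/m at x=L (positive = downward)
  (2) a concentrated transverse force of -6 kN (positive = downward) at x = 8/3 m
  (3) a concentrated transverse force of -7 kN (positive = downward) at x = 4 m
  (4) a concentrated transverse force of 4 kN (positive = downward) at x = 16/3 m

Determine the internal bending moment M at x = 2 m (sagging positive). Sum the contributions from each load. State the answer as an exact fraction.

Load 1 — triangular load w₀=15 kN/m (0→w₀ over full span):
  M_1 = w₀Lx/2 - w₀L²/3 - w₀x³/(6L) = 15·8·2/2 - 15·8²/3 - 15·2³/(6·8) = -405/2 kN·m
Load 2 — point force P=-6 kN at a=8/3 m (b=L-a=16/3):
  M_2 = -P(a-x)  [x≤a] = -(-6)·((8/3)-2) = 4 kN·m
Load 3 — point force P=-7 kN at a=4 m (b=L-a=4):
  M_3 = -P(a-x)  [x≤a] = -(-7)·(4-2) = 14 kN·m
Load 4 — point force P=4 kN at a=16/3 m (b=L-a=8/3):
  M_4 = -P(a-x)  [x≤a] = -4·((16/3)-2) = -40/3 kN·m
Superposition: M = Σ M_i = -1187/6 kN·m ≈ -197.833333 kN·m

M(2) = -1187/6 kN·m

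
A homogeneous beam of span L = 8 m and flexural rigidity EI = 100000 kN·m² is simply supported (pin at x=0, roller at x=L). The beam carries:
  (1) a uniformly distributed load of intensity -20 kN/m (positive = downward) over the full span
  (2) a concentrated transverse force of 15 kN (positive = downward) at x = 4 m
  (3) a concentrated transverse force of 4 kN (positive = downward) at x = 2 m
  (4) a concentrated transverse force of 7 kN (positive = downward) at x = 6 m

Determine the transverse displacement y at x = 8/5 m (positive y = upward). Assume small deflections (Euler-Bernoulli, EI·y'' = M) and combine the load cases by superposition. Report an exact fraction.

y(8/5) = 46451/9375000 m

Load 1 — uniform load w=-20 kN/m over full span:
  y_1 = -wx(L³-2Lx²+x³)/(24EI) = -(-20)·(8/5)·(8³-2·8·(8/5)²+(8/5)³)/(24·100000) = 7424/1171875 m
Load 2 — point force P=15 kN at a=4 m (b=L-a=4):
  y_2 = -Pbx(L²-b²-x²)/(6LEI)  [x≤a] = -15·4·(8/5)·(8²-4²-(8/5)²)/(6·8·100000) = -71/78125 m
Load 3 — point force P=4 kN at a=2 m (b=L-a=6):
  y_3 = -Pbx(L²-b²-x²)/(6LEI)  [x≤a] = -4·6·(8/5)·(8²-6²-(8/5)²)/(6·8·100000) = -159/781250 m
Load 4 — point force P=7 kN at a=6 m (b=L-a=2):
  y_4 = -Pbx(L²-b²-x²)/(6LEI)  [x≤a] = -7·2·(8/5)·(8²-2²-(8/5)²)/(6·8·100000) = -2513/9375000 m
Superposition: y = Σ y_i = 46451/9375000 m ≈ 0.004955 m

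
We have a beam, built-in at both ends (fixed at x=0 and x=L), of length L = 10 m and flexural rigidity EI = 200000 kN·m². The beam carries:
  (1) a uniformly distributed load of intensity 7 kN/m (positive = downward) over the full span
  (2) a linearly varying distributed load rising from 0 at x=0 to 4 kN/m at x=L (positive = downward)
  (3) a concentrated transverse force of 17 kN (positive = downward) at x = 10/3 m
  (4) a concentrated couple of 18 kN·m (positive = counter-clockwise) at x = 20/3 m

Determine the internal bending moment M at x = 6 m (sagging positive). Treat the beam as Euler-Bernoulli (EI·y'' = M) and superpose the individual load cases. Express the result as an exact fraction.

M(6) = 1279/27 kN·m

Load 1 — uniform load w=7 kN/m over full span:
  M_1 = wLx/2 - wL²/12 - wx²/2 = 7·10·6/2 - 7·10²/12 - 7·6²/2 = 77/3 kN·m
Load 2 — triangular load w₀=4 kN/m (0→w₀ over full span):
  M_2 = 3w₀Lx/20 - w₀L²/30 - w₀x³/(6L) = 3·4·10·6/20 - 4·10²/30 - 4·6³/(6·10) = 124/15 kN·m
Load 3 — point force P=17 kN at a=10/3 m (b=L-a=20/3):
  M_3 = Pa²(a+3b)(L-x)/L³ - Pa²b/L²  [x>a] = 17·(10/3)²·((10/3)+3·(20/3))·(10-6)/10³ - 17·(10/3)²·(20/3)/10² = 136/27 kN·m
Load 4 — applied couple M₀=18 kN·m at a=20/3 m (b=L-a=10/3):
  M_4 = R_Ax - M_A  [x≤a] with R_A=12/5, M_A=6 = (12/5)·6 - 6 = 42/5 kN·m
Superposition: M = Σ M_i = 1279/27 kN·m ≈ 47.370370 kN·m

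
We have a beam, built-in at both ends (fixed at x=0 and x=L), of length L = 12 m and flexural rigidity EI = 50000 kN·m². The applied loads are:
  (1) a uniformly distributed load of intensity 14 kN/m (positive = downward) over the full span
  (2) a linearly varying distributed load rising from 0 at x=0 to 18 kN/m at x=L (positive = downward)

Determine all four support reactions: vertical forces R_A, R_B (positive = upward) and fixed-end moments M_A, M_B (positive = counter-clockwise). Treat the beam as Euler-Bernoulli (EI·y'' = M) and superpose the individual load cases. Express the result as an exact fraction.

Load 1 — uniform load w=14 kN/m over full span:
  R_A = wL/2 = 14·12/2 = 84 kN
  M_A = wL²/12 = 14·12²/12 = 168 kN·m
  R_B = wL/2 = 14·12/2 = 84 kN
  M_B = -wL²/12 = -14·12²/12 = -168 kN·m
Load 2 — triangular load w₀=18 kN/m (0→w₀ over full span):
  R_A = 3w₀L/20 = 3·18·12/20 = 162/5 kN
  M_A = w₀L²/30 = 18·12²/30 = 432/5 kN·m
  R_B = 7w₀L/20 = 7·18·12/20 = 378/5 kN
  M_B = -w₀L²/20 = -18·12²/20 = -648/5 kN·m
Superposition: R_A = 582/5 kN, M_A = 1272/5 kN·m, R_B = 798/5 kN, M_B = -1488/5 kN·m

R_A = 582/5 kN, M_A = 1272/5 kN·m, R_B = 798/5 kN, M_B = -1488/5 kN·m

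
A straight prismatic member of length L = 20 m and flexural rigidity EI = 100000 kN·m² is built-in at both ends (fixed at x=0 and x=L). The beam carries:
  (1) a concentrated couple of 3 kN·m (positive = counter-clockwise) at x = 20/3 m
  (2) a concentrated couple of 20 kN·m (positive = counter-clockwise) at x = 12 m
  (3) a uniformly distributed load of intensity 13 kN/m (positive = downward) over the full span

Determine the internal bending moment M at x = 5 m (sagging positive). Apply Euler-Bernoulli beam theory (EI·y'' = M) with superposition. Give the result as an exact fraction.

Load 1 — applied couple M₀=3 kN·m at a=20/3 m (b=L-a=40/3):
  M_1 = R_Ax - M_A  [x≤a] with R_A=1/5, M_A=0 = (1/5)·5 - 0 = 1 kN·m
Load 2 — applied couple M₀=20 kN·m at a=12 m (b=L-a=8):
  M_2 = R_Ax - M_A  [x≤a] with R_A=36/25, M_A=32/5 = (36/25)·5 - (32/5) = 4/5 kN·m
Load 3 — uniform load w=13 kN/m over full span:
  M_3 = wLx/2 - wL²/12 - wx²/2 = 13·20·5/2 - 13·20²/12 - 13·5²/2 = 325/6 kN·m
Superposition: M = Σ M_i = 1679/30 kN·m ≈ 55.966667 kN·m

M(5) = 1679/30 kN·m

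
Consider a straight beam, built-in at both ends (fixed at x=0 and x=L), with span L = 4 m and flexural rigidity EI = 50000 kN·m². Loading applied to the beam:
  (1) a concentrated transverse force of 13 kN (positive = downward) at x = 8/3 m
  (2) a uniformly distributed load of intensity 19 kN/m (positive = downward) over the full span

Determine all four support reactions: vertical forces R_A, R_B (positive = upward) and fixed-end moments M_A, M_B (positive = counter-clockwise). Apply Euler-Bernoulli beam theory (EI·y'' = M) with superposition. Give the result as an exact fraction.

Load 1 — point force P=13 kN at a=8/3 m (b=L-a=4/3):
  R_A = Pb²(3a+b)/L³ = 13·(4/3)²·(3·(8/3)+(4/3))/4³ = 91/27 kN
  M_A = Pab²/L² = 13·(8/3)·(4/3)²/4² = 104/27 kN·m
  R_B = Pa²(a+3b)/L³ = 13·(8/3)²·((8/3)+3·(4/3))/4³ = 260/27 kN
  M_B = -Pa²b/L² = -13·(8/3)²·(4/3)/4² = -208/27 kN·m
Load 2 — uniform load w=19 kN/m over full span:
  R_A = wL/2 = 19·4/2 = 38 kN
  M_A = wL²/12 = 19·4²/12 = 76/3 kN·m
  R_B = wL/2 = 19·4/2 = 38 kN
  M_B = -wL²/12 = -19·4²/12 = -76/3 kN·m
Superposition: R_A = 1117/27 kN, M_A = 788/27 kN·m, R_B = 1286/27 kN, M_B = -892/27 kN·m

R_A = 1117/27 kN, M_A = 788/27 kN·m, R_B = 1286/27 kN, M_B = -892/27 kN·m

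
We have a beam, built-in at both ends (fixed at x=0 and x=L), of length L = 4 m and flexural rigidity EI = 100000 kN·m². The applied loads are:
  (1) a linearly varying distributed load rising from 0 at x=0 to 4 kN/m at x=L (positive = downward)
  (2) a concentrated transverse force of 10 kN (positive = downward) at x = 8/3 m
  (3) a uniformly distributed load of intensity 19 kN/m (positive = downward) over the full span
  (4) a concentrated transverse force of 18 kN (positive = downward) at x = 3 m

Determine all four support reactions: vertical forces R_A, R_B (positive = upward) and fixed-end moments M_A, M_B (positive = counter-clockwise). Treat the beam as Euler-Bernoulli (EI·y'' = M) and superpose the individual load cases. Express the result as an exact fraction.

Load 1 — triangular load w₀=4 kN/m (0→w₀ over full span):
  R_A = 3w₀L/20 = 3·4·4/20 = 12/5 kN
  M_A = w₀L²/30 = 4·4²/30 = 32/15 kN·m
  R_B = 7w₀L/20 = 7·4·4/20 = 28/5 kN
  M_B = -w₀L²/20 = -4·4²/20 = -16/5 kN·m
Load 2 — point force P=10 kN at a=8/3 m (b=L-a=4/3):
  R_A = Pb²(3a+b)/L³ = 10·(4/3)²·(3·(8/3)+(4/3))/4³ = 70/27 kN
  M_A = Pab²/L² = 10·(8/3)·(4/3)²/4² = 80/27 kN·m
  R_B = Pa²(a+3b)/L³ = 10·(8/3)²·((8/3)+3·(4/3))/4³ = 200/27 kN
  M_B = -Pa²b/L² = -10·(8/3)²·(4/3)/4² = -160/27 kN·m
Load 3 — uniform load w=19 kN/m over full span:
  R_A = wL/2 = 19·4/2 = 38 kN
  M_A = wL²/12 = 19·4²/12 = 76/3 kN·m
  R_B = wL/2 = 19·4/2 = 38 kN
  M_B = -wL²/12 = -19·4²/12 = -76/3 kN·m
Load 4 — point force P=18 kN at a=3 m (b=L-a=1):
  R_A = Pb²(3a+b)/L³ = 18·1²·(3·3+1)/4³ = 45/16 kN
  M_A = Pab²/L² = 18·3·1²/4² = 27/8 kN·m
  R_B = Pa²(a+3b)/L³ = 18·3²·(3+3·1)/4³ = 243/16 kN
  M_B = -Pa²b/L² = -18·3²·1/4² = -81/8 kN·m
Superposition: R_A = 98939/2160 kN, M_A = 36509/1080 kN·m, R_B = 142981/2160 kN, M_B = -48151/1080 kN·m

R_A = 98939/2160 kN, M_A = 36509/1080 kN·m, R_B = 142981/2160 kN, M_B = -48151/1080 kN·m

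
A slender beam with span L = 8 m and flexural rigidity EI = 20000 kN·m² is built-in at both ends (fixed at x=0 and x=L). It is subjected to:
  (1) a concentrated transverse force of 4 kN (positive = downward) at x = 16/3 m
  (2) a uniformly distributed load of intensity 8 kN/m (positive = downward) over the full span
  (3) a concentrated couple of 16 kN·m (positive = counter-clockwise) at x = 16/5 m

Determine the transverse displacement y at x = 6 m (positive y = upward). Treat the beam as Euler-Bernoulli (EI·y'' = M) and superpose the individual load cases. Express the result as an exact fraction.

y(6) = -1193/506250 m

Load 1 — point force P=4 kN at a=16/3 m (b=L-a=8/3):
  y_1 = -Pa²(L-x)²(3bL-(3b+a)(L-x))/(6L³EI)  [x>a] = -4·(16/3)²·(8-6)²·(3·(8/3)·8-(3·(8/3)+(16/3))·(8-6))/(6·8³·20000) = -14/50625 m
Load 2 — uniform load w=8 kN/m over full span:
  y_2 = -wx²(L-x)²/(24EI) = -8·6²·(8-6)²/(24·20000) = -3/1250 m
Load 3 — applied couple M₀=16 kN·m at a=16/5 m (b=L-a=24/5):
  y_3 = (R_Ax³/6 - M_Ax²/2 - M₀(x-a)²/2)/EI  [x>a] with R_A=72/25, M_A=48/25 = ((72/25)·6³/6 - (48/25)·6²/2 - 16·(6-(16/5))²/2)/20000 = 1/3125 m
Superposition: y = Σ y_i = -1193/506250 m ≈ -0.002357 m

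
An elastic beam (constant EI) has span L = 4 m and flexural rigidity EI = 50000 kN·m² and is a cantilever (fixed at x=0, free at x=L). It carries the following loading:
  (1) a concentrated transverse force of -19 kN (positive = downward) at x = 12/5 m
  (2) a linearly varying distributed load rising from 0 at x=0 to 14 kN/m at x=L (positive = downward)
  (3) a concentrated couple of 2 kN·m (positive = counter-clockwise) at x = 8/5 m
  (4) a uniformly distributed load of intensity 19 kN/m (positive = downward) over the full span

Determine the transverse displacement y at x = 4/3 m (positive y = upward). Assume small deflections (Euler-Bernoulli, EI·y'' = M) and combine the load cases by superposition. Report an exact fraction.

y(4/3) = -29209/11390625 m

Load 1 — point force P=-19 kN at a=12/5 m (b=L-a=8/5):
  y_1 = -Px²(3a-x)/(6EI)  [x≤a] = -(-19)·(4/3)²·(3·(12/5)-(4/3))/(6·50000) = 836/1265625 m
Load 2 — triangular load w₀=14 kN/m (0→w₀ over full span):
  y_2 = (w₀Lx³/12-w₀L²x²/6-w₀x⁵/(120L))/EI = (14·4·(4/3)³/12-14·4²·(4/3)²/6-14·(4/3)⁵/(120·4))/50000 = -12628/11390625 m
Load 3 — applied couple M₀=2 kN·m at a=8/5 m (b=L-a=12/5):
  y_3 = M₀x²/(2EI)  [x≤a] = 2·(4/3)²/(2·50000) = 1/28125 m
Load 4 — uniform load w=19 kN/m over full span:
  y_4 = -wx²(x²-4Lx+6L²)/(24EI) = -19·(4/3)²·((4/3)²-4·4·(4/3)+6·4²)/(24·50000) = -1634/759375 m
Superposition: y = Σ y_i = -29209/11390625 m ≈ -0.002564 m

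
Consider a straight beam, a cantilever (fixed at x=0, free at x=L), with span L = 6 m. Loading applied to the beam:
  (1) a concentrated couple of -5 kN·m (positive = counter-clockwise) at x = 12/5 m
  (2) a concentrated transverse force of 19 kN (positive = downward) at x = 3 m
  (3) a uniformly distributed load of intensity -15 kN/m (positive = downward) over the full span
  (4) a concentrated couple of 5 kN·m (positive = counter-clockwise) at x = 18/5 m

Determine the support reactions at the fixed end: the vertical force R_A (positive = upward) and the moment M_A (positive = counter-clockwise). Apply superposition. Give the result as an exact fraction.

R_A = -71 kN, M_A = -213 kN·m

Load 1 — applied couple M₀=-5 kN·m at a=12/5 m (b=L-a=18/5):
  R_A = 0 kN
  M_A = -M₀ = -(-5) = 5 kN·m
Load 2 — point force P=19 kN at a=3 m (b=L-a=3):
  R_A = P = 19 kN
  M_A = Pa = 19·3 = 57 kN·m
Load 3 — uniform load w=-15 kN/m over full span:
  R_A = wL = (-15)·6 = -90 kN
  M_A = wL²/2 = (-15)·6²/2 = -270 kN·m
Load 4 — applied couple M₀=5 kN·m at a=18/5 m (b=L-a=12/5):
  R_A = 0 kN
  M_A = -M₀ = -5 kN·m
Superposition: R_A = -71 kN, M_A = -213 kN·m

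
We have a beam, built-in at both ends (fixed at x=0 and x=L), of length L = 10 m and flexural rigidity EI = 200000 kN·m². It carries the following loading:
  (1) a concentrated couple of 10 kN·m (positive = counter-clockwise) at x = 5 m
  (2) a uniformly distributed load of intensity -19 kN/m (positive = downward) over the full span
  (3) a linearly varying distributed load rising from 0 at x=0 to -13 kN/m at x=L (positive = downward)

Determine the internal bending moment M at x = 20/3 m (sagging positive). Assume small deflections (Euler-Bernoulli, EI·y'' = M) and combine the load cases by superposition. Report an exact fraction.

Load 1 — applied couple M₀=10 kN·m at a=5 m (b=L-a=5):
  M_1 = R_Ax - M_A - M₀  [x>a] with R_A=3/2, M_A=5/2 = (3/2)·(20/3) - (5/2) - 10 = -5/2 kN·m
Load 2 — uniform load w=-19 kN/m over full span:
  M_2 = wLx/2 - wL²/12 - wx²/2 = (-19)·10·(20/3)/2 - (-19)·10²/12 - (-19)·(20/3)²/2 = -475/9 kN·m
Load 3 — triangular load w₀=-13 kN/m (0→w₀ over full span):
  M_3 = 3w₀Lx/20 - w₀L²/30 - w₀x³/(6L) = 3·(-13)·10·(20/3)/20 - (-13)·10²/30 - (-13)·(20/3)³/(6·10) = -1820/81 kN·m
Superposition: M = Σ M_i = -12595/162 kN·m ≈ -77.746914 kN·m

M(20/3) = -12595/162 kN·m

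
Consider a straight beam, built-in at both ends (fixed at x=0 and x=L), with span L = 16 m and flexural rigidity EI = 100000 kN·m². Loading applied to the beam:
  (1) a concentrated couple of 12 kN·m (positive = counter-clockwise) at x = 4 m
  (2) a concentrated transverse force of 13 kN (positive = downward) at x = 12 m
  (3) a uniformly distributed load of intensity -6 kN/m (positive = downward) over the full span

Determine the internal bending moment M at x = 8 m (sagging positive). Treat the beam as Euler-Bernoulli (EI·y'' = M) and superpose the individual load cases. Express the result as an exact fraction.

Load 1 — applied couple M₀=12 kN·m at a=4 m (b=L-a=12):
  M_1 = R_Ax - M_A - M₀  [x>a] with R_A=27/32, M_A=-9/4 = (27/32)·8 - (-9/4) - 12 = -3 kN·m
Load 2 — point force P=13 kN at a=12 m (b=L-a=4):
  M_2 = Pb²(3a+b)x/L³ - Pab²/L²  [x≤a] = 13·4²·(3·12+4)·8/16³ - 13·12·4²/16² = 13/2 kN·m
Load 3 — uniform load w=-6 kN/m over full span:
  M_3 = wLx/2 - wL²/12 - wx²/2 = (-6)·16·8/2 - (-6)·16²/12 - (-6)·8²/2 = -64 kN·m
Superposition: M = Σ M_i = -121/2 kN·m ≈ -60.500000 kN·m

M(8) = -121/2 kN·m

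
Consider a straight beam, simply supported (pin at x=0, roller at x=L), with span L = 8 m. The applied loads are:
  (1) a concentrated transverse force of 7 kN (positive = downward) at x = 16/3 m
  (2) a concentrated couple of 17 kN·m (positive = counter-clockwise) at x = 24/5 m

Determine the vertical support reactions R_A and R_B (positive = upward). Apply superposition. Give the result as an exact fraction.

Load 1 — point force P=7 kN at a=16/3 m (b=L-a=8/3):
  R_A = Pb/L = 7·(8/3)/8 = 7/3 kN
  R_B = Pa/L = 7·(16/3)/8 = 14/3 kN
Load 2 — applied couple M₀=17 kN·m at a=24/5 m (b=L-a=16/5):
  R_A = M₀/L = 17/8 kN
  R_B = -M₀/L = -17/8 kN
Superposition: R_A = 107/24 kN, R_B = 61/24 kN

R_A = 107/24 kN, R_B = 61/24 kN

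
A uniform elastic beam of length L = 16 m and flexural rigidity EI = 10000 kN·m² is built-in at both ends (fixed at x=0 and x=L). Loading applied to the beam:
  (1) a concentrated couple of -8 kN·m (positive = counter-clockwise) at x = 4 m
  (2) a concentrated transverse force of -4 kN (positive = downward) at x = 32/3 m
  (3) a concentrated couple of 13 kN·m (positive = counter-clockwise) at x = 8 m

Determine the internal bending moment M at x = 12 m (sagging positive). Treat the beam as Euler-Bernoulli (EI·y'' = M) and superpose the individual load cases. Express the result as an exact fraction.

M(12) = -917/216 kN·m

Load 1 — applied couple M₀=-8 kN·m at a=4 m (b=L-a=12):
  M_1 = R_Ax - M_A - M₀  [x>a] with R_A=-9/16, M_A=3/2 = (-9/16)·12 - (3/2) - (-8) = -1/4 kN·m
Load 2 — point force P=-4 kN at a=32/3 m (b=L-a=16/3):
  M_2 = Pa²(a+3b)(L-x)/L³ - Pa²b/L²  [x>a] = (-4)·(32/3)²·((32/3)+3·(16/3))·(16-12)/16³ - (-4)·(32/3)²·(16/3)/16² = -64/27 kN·m
Load 3 — applied couple M₀=13 kN·m at a=8 m (b=L-a=8):
  M_3 = R_Ax - M_A - M₀  [x>a] with R_A=39/32, M_A=13/4 = (39/32)·12 - (13/4) - 13 = -13/8 kN·m
Superposition: M = Σ M_i = -917/216 kN·m ≈ -4.245370 kN·m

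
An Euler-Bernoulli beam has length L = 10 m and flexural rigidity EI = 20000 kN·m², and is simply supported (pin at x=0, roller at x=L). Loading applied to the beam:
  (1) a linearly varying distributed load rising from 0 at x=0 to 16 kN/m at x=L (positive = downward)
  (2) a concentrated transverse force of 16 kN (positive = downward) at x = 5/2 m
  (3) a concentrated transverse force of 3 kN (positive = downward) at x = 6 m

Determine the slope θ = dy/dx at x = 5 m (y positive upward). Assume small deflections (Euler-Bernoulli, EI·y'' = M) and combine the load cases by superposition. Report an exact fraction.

Load 1 — triangular load w₀=16 kN/m (0→w₀ over full span):
  θ_1 = -w₀(7L⁴-30L²x²+15x⁴)/(360LEI) = -16·(7·10⁴-30·10²·5²+15·5⁴)/(360·10·20000) = -7/7200 rad
Load 2 — point force P=16 kN at a=5/2 m (b=L-a=15/2):
  θ_2 = -Pa(2L²-6Lx+3x²+a²)/(6LEI)  [x>a] = -16·(5/2)·(2·10²-6·10·5+3·5²+(5/2)²)/(6·10·20000) = 1/1600 rad
Load 3 — point force P=3 kN at a=6 m (b=L-a=4):
  θ_3 = -Pb(L²-b²-3x²)/(6LEI)  [x≤a] = -3·4·(10²-4²-3·5²)/(6·10·20000) = -9/100000 rad
Superposition: θ = Σ θ_i = -787/1800000 rad ≈ -0.000437 rad

θ(5) = -787/1800000 rad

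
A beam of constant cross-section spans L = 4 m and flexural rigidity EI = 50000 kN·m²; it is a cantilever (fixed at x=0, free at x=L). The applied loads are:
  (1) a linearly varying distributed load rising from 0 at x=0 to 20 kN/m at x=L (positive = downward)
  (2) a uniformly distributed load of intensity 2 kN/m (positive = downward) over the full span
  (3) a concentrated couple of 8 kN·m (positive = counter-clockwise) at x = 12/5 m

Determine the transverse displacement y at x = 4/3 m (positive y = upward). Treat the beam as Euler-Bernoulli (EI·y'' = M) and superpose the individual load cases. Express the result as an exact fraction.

Load 1 — triangular load w₀=20 kN/m (0→w₀ over full span):
  y_1 = (w₀Lx³/12-w₀L²x²/6-w₀x⁵/(120L))/EI = (20·4·(4/3)³/12-20·4²·(4/3)²/6-20·(4/3)⁵/(120·4))/50000 = -3608/2278125 m
Load 2 — uniform load w=2 kN/m over full span:
  y_2 = -wx²(x²-4Lx+6L²)/(24EI) = -2·(4/3)²·((4/3)²-4·4·(4/3)+6·4²)/(24·50000) = -172/759375 m
Load 3 — applied couple M₀=8 kN·m at a=12/5 m (b=L-a=8/5):
  y_3 = M₀x²/(2EI)  [x≤a] = 8·(4/3)²/(2·50000) = 4/28125 m
Superposition: y = Σ y_i = -152/91125 m ≈ -0.001668 m

y(4/3) = -152/91125 m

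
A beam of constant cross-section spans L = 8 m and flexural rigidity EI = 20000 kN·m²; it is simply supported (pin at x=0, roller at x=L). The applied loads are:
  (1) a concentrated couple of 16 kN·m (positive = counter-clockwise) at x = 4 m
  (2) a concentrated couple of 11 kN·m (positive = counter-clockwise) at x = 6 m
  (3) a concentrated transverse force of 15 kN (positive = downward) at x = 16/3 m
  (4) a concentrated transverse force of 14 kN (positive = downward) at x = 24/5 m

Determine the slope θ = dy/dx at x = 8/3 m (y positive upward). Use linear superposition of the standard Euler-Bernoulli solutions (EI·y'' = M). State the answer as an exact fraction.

Load 1 — applied couple M₀=16 kN·m at a=4 m (b=L-a=4):
  θ_1 = (M₀x²/(2L)+C₁)/EI  [x≤a] with C₁=M₀(3b²-L²)/(6L)=-16/3 = (16·(8/3)²/(2·8)+(-16/3))/20000 = 1/11250 rad
Load 2 — applied couple M₀=11 kN·m at a=6 m (b=L-a=2):
  θ_2 = (M₀x²/(2L)+C₁)/EI  [x≤a] with C₁=M₀(3b²-L²)/(6L)=-143/12 = (11·(8/3)²/(2·8)+(-143/12))/20000 = -253/720000 rad
Load 3 — point force P=15 kN at a=16/3 m (b=L-a=8/3):
  θ_3 = -Pb(L²-b²-3x²)/(6LEI)  [x≤a] = -15·(8/3)·(8²-(8/3)²-3·(8/3)²)/(6·8·20000) = -1/675 rad
Load 4 — point force P=14 kN at a=24/5 m (b=L-a=16/5):
  θ_4 = -Pb(L²-b²-3x²)/(6LEI)  [x≤a] = -14·(16/5)·(8²-(16/5)²-3·(8/3)²)/(6·8·20000) = -1064/703125 rad
Superposition: θ = Σ θ_i = -879451/270000000 rad ≈ -0.003257 rad

θ(8/3) = -879451/270000000 rad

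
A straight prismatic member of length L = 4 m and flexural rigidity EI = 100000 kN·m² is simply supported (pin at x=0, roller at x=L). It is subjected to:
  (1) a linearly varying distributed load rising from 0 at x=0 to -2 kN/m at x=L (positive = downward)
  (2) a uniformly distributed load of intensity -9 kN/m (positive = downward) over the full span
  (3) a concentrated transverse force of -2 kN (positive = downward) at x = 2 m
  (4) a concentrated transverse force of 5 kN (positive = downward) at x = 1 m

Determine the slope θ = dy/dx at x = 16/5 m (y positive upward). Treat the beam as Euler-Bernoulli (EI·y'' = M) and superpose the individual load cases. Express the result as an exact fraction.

Load 1 — triangular load w₀=-2 kN/m (0→w₀ over full span):
  θ_1 = -w₀(7L⁴-30L²x²+15x⁴)/(360LEI) = -(-2)·(7·4⁴-30·4²·(16/5)²+15·(16/5)⁴)/(360·4·100000) = -757/35156250 rad
Load 2 — uniform load w=-9 kN/m over full span:
  θ_2 = -w(L³-6Lx²+4x³)/(24EI) = -(-9)·(4³-6·4·(16/5)²+4·(16/5)³)/(24·100000) = -297/1562500 rad
Load 3 — point force P=-2 kN at a=2 m (b=L-a=2):
  θ_3 = -Pa(2L²-6Lx+3x²+a²)/(6LEI)  [x>a] = -(-2)·2·(2·4²-6·4·(16/5)+3·(16/5)²+2²)/(6·4·100000) = -21/1250000 rad
Load 4 — point force P=5 kN at a=1 m (b=L-a=3):
  θ_4 = -Pa(2L²-6Lx+3x²+a²)/(6LEI)  [x>a] = -5·1·(2·4²-6·4·(16/5)+3·(16/5)²+1²)/(6·4·100000) = 109/4000000 rad
Superposition: θ = Σ θ_i = -905231/4500000000 rad ≈ -0.000201 rad

θ(16/5) = -905231/4500000000 rad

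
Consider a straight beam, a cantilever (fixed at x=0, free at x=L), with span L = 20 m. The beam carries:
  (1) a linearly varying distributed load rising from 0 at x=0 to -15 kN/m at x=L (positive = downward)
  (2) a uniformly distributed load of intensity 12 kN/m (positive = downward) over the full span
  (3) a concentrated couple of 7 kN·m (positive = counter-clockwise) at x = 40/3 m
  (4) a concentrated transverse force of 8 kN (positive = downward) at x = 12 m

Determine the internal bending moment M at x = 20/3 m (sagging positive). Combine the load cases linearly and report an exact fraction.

Load 1 — triangular load w₀=-15 kN/m (0→w₀ over full span):
  M_1 = w₀Lx/2 - w₀L²/3 - w₀x³/(6L) = (-15)·20·(20/3)/2 - (-15)·20²/3 - (-15)·(20/3)³/(6·20) = 28000/27 kN·m
Load 2 — uniform load w=12 kN/m over full span:
  M_2 = -w(L-x)²/2 = -12·(20-(20/3))²/2 = -3200/3 kN·m
Load 3 — applied couple M₀=7 kN·m at a=40/3 m (b=L-a=20/3):
  M_3 = M₀  [x≤a] = 7 = 7 kN·m
Load 4 — point force P=8 kN at a=12 m (b=L-a=8):
  M_4 = -P(a-x)  [x≤a] = -8·(12-(20/3)) = -128/3 kN·m
Superposition: M = Σ M_i = -1763/27 kN·m ≈ -65.296296 kN·m

M(20/3) = -1763/27 kN·m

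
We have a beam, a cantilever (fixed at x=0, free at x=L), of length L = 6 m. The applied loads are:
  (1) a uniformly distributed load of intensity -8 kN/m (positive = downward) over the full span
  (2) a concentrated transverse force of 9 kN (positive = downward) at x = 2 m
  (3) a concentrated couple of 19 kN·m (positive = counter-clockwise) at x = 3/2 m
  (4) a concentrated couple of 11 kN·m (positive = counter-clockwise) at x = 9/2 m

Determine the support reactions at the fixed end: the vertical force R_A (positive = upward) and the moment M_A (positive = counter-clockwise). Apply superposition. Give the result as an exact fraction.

R_A = -39 kN, M_A = -156 kN·m

Load 1 — uniform load w=-8 kN/m over full span:
  R_A = wL = (-8)·6 = -48 kN
  M_A = wL²/2 = (-8)·6²/2 = -144 kN·m
Load 2 — point force P=9 kN at a=2 m (b=L-a=4):
  R_A = P = 9 kN
  M_A = Pa = 9·2 = 18 kN·m
Load 3 — applied couple M₀=19 kN·m at a=3/2 m (b=L-a=9/2):
  R_A = 0 kN
  M_A = -M₀ = -19 kN·m
Load 4 — applied couple M₀=11 kN·m at a=9/2 m (b=L-a=3/2):
  R_A = 0 kN
  M_A = -M₀ = -11 kN·m
Superposition: R_A = -39 kN, M_A = -156 kN·m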